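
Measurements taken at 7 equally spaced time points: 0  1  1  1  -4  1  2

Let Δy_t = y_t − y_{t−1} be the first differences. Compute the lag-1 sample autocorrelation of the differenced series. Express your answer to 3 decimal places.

First differences Δy: 1, 0, 0, -5, 5, 1
Mean of differences = 0.3333
Numerator Σ(Δy_t−Δȳ)(Δy_{t+1}−Δȳ) = -20.1111
Denominator Σ(Δy_t−Δȳ)² = 51.3333
r_1(Δy) = -20.1111 / 51.3333 = -0.392

-0.392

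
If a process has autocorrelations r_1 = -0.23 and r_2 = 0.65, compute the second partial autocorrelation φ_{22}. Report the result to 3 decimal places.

0.630

φ_{22} = (r_2 − r_1²) / (1 − r_1²)
r_1² = (-0.23)² = 0.0529
Numerator = 0.65 − 0.0529 = 0.5971; denominator = 1 − 0.0529 = 0.9471
φ_{22} = 0.5971 / 0.9471 = 0.630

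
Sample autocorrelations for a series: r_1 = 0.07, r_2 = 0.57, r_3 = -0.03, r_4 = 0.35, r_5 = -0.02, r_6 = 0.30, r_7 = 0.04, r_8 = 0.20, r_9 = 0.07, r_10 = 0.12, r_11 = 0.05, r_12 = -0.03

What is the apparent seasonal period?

2

The largest autocorrelation is r_2 = 0.57, with weaker echoes at lags 4 (0.35), 6 (0.30) and 8 (0.20); the remaining lags stay at or below 0.12.
The dominant spike at lag 2 indicates a seasonal period of 2.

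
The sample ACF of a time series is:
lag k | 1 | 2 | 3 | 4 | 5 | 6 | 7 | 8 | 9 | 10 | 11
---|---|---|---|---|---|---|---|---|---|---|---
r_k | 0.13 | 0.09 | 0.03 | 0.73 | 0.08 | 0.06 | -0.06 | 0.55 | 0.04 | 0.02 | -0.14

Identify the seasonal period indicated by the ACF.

The largest autocorrelation is r_4 = 0.73, with a weaker echo at lag 8 (0.55); the remaining lags stay at or below 0.13.
The dominant spike at lag 4 indicates a seasonal period of 4.

4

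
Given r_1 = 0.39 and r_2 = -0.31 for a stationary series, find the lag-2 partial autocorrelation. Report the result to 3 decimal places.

-0.545

φ_{22} = (r_2 − r_1²) / (1 − r_1²)
r_1² = (0.39)² = 0.1521
Numerator = -0.31 − 0.1521 = -0.4621; denominator = 1 − 0.1521 = 0.8479
φ_{22} = -0.4621 / 0.8479 = -0.545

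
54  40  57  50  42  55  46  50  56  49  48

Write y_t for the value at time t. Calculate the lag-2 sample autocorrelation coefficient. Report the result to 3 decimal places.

Mean ȳ = (54 + 40 + 57 + 50 + 42 + 55 + 46 + 50 + 56 + 49 + 48)/11 = 49.7273
Numerator Σ_{t=1}^{9}(y_t−ȳ)(y_{t+2}−ȳ) = -30.5124
Denominator Σ(y_t−ȳ)² = 310.1818
r_2 = -30.5124 / 310.1818 = -0.098

-0.098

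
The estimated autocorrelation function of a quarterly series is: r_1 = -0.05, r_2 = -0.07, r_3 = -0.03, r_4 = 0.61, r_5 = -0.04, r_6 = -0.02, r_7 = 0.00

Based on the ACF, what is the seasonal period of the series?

The largest autocorrelation is r_4 = 0.61; the remaining lags stay at or below 0.00.
The dominant spike at lag 4 indicates a seasonal period of 4.

4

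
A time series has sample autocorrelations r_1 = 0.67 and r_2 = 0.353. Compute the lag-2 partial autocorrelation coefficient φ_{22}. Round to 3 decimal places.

-0.174

φ_{22} = (r_2 − r_1²) / (1 − r_1²)
r_1² = (0.67)² = 0.4489
Numerator = 0.353 − 0.4489 = -0.0959; denominator = 1 − 0.4489 = 0.5511
φ_{22} = -0.0959 / 0.5511 = -0.174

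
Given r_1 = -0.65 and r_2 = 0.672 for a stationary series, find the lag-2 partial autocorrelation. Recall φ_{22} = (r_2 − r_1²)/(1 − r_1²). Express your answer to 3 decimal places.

φ_{22} = (r_2 − r_1²) / (1 − r_1²)
r_1² = (-0.65)² = 0.4225
Numerator = 0.672 − 0.4225 = 0.2495; denominator = 1 − 0.4225 = 0.5775
φ_{22} = 0.2495 / 0.5775 = 0.432

0.432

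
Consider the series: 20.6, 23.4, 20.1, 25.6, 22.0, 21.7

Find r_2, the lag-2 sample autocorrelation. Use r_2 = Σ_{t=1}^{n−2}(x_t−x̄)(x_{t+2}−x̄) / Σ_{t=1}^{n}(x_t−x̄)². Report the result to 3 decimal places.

Mean x̄ = (20.6 + 23.4 + 20.1 + 25.6 + 22.0 + 21.7)/6 = 22.2333
Deviations from mean: -1.6333, 1.1667, -2.1333, 3.3667, -0.2333, -0.5333
Σ(x_t−x̄)(x_{t+2}−x̄) = (3.4844) + (3.9278) + (0.4978) + (-1.7956) = 6.1144
Denominator Σ(x_t−x̄)² = 20.2533
r_2 = 6.1144 / 20.2533 = 0.302

0.302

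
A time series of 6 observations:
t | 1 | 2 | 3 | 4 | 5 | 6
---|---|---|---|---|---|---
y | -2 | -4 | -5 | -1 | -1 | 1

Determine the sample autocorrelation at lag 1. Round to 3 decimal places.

Mean ȳ = (-2 − 4 − 5 − 1 − 1 + 1)/6 = -2.0000
Σ(y_t−ȳ)(y_{t+1}−ȳ) = (0.0000) + (6.0000) + (-3.0000) + (1.0000) + (3.0000) = 7.0000
Denominator Σ(y_t−ȳ)² = 24.0000
r_1 = 7.0000 / 24.0000 = 0.292

0.292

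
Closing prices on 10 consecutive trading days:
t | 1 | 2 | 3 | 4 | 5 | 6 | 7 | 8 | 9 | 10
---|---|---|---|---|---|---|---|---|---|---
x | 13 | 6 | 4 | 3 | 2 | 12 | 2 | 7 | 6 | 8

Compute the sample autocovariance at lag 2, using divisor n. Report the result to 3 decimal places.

Mean x̄ = (13 + 6 + 4 + 3 + 2 + 12 + 2 + 7 + 6 + 8)/10 = 6.3000
Σ_{t=1}^{8}(x_t−x̄)(x_{t+2}−x̄) = 1.6200
γ_2 = 1.6200 / 10 = 0.162

0.162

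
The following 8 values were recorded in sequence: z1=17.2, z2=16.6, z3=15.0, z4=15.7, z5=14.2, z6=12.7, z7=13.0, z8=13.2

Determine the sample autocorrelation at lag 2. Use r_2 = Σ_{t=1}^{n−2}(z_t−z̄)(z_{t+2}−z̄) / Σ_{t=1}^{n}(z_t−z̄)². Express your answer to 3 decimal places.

0.214

Mean z̄ = (17.2 + 16.6 + 15.0 + 15.7 + 14.2 + 12.7 + 13.0 + 13.2)/8 = 14.7000
Σ(z_t−z̄)(z_{t+2}−z̄) = (0.7500) + (1.9000) + (-0.1500) + (-2.0000) + (0.8500) + (3.0000) = 4.3500
Denominator Σ(z_t−z̄)² = 20.3400
r_2 = 4.3500 / 20.3400 = 0.214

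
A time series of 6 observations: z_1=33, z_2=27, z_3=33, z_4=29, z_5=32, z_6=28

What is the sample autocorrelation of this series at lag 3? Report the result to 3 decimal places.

-0.434

Mean z̄ = (33 + 27 + 33 + 29 + 32 + 28)/6 = 30.3333
Deviations from mean: 2.6667, -3.3333, 2.6667, -1.3333, 1.6667, -2.3333
Σ(z_t−z̄)(z_{t+3}−z̄) = (-3.5556) + (-5.5556) + (-6.2222) = -15.3333
Denominator Σ(z_t−z̄)² = 35.3333
r_3 = -15.3333 / 35.3333 = -0.434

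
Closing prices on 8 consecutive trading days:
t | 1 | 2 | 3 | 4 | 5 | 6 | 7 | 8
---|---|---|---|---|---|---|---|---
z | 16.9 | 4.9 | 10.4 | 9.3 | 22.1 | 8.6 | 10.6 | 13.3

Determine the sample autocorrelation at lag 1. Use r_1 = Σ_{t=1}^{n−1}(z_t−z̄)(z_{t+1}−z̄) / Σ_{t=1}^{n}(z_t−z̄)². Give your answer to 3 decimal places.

-0.386

Mean z̄ = (16.9 + 4.9 + 10.4 + 9.3 + 22.1 + 8.6 + 10.6 + 13.3)/8 = 12.0125
Deviations from mean: 4.8875, -7.1125, -1.6125, -2.7125, 10.0875, -3.4125, -1.4125, 1.2875
Numerator Σ_{t=1}^{7}(z_t−z̄)(z_{t+1}−z̄) = -77.7039
Denominator Σ(z_t−z̄)² = 201.4888
r_1 = -77.7039 / 201.4888 = -0.386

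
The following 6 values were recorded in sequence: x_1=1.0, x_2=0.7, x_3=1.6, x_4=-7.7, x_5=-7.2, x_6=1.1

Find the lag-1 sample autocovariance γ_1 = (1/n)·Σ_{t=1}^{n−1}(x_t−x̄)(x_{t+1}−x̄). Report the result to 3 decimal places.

Mean x̄ = (1.0 + 0.7 + 1.6 − 7.7 − 7.2 + 1.1)/6 = -1.7500
Σ_{t=1}^{5}(x_t−x̄)(x_{t+1}−x̄) = 11.9075
γ_1 = 11.9075 / 6 = 1.985

1.985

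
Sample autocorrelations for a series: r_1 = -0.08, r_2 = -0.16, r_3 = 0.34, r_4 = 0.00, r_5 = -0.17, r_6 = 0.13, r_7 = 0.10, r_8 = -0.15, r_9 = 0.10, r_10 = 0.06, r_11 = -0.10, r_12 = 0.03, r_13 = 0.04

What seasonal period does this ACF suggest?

The largest autocorrelation is r_3 = 0.34; the remaining lags stay at or below 0.13.
The dominant spike at lag 3 indicates a seasonal period of 3.

3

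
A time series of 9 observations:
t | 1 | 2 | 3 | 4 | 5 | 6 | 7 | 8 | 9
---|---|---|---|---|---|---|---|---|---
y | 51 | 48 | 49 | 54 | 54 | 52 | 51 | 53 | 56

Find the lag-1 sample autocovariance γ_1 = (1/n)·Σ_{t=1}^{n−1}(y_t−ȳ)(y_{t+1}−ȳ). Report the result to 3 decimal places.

Mean ȳ = (51 + 48 + 49 + 54 + 54 + 52 + 51 + 53 + 56)/9 = 52.0000
Σ_{t=1}^{8}(y_t−ȳ)(y_{t+1}−ȳ) = 17.0000
γ_1 = 17.0000 / 9 = 1.889

1.889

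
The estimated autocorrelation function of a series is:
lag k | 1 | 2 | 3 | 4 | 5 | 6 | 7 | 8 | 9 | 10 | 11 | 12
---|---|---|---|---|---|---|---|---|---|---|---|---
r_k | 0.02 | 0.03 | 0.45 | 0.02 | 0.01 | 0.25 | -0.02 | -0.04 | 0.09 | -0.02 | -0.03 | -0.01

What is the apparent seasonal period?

3

The largest autocorrelation is r_3 = 0.45, with a weaker echo at lag 6 (0.25); the remaining lags stay at or below 0.09.
The dominant spike at lag 3 indicates a seasonal period of 3.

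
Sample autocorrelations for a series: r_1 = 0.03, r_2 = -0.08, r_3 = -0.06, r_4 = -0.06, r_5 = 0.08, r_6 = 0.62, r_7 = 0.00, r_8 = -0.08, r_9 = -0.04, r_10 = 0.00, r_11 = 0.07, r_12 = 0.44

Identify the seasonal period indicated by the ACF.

6

The largest autocorrelation is r_6 = 0.62, with a weaker echo at lag 12 (0.44); the remaining lags stay at or below 0.08.
The dominant spike at lag 6 indicates a seasonal period of 6.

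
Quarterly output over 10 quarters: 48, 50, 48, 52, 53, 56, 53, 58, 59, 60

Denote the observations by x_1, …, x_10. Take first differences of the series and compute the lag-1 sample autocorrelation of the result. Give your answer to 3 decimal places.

First differences Δx: 2, -2, 4, 1, 3, -3, 5, 1, 1
Mean of differences = 1.3333
Numerator Σ(Δx_t−Δx̄)(Δx_{t+1}−Δx̄) = -36.7778
Denominator Σ(Δx_t−Δx̄)² = 54.0000
r_1(Δx) = -36.7778 / 54.0000 = -0.681

-0.681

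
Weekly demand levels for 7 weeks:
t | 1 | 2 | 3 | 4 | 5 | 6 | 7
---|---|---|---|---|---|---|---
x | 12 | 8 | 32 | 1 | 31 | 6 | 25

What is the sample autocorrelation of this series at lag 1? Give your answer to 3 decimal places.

-0.829

Mean x̄ = (12 + 8 + 32 + 1 + 31 + 6 + 25)/7 = 16.4286
Numerator Σ_{t=1}^{6}(x_t−x̄)(x_{t+1}−x̄) = -800.3265
Denominator Σ(x_t−x̄)² = 965.7143
r_1 = -800.3265 / 965.7143 = -0.829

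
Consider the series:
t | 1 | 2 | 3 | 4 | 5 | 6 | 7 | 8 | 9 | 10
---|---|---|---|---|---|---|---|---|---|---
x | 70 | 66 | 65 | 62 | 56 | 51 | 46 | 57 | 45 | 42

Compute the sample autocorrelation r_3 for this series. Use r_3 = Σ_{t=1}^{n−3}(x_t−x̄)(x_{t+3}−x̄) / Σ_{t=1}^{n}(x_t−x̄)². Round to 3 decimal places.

0.203

Mean x̄ = (70 + 66 + 65 + 62 + 56 + 51 + 46 + 57 + 45 + 42)/10 = 56.0000
Σ(x_t−x̄)(x_{t+3}−x̄) = (84.0000) + (0.0000) + (-45.0000) + (-60.0000) + (0.0000) + (55.0000) + (140.0000) = 174.0000
Denominator Σ(x_t−x̄)² = 856.0000
r_3 = 174.0000 / 856.0000 = 0.203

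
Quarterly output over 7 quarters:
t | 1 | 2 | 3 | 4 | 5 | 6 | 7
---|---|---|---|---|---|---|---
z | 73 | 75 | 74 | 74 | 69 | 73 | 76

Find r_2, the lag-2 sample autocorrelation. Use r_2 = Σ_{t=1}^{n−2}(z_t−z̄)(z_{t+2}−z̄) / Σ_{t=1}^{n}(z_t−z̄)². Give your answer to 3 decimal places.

Mean z̄ = (73 + 75 + 74 + 74 + 69 + 73 + 76)/7 = 73.4286
Deviations from mean: -0.4286, 1.5714, 0.5714, 0.5714, -4.4286, -0.4286, 2.5714
Numerator Σ_{t=1}^{5}(z_t−z̄)(z_{t+2}−z̄) = -13.5102
Denominator Σ(z_t−z̄)² = 29.7143
r_2 = -13.5102 / 29.7143 = -0.455

-0.455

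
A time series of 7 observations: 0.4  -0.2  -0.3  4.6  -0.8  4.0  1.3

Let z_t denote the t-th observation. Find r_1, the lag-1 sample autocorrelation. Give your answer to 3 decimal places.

Mean z̄ = (0.4 − 0.2 − 0.3 + 4.6 − 0.8 + 4.0 + 1.3)/7 = 1.2857
Deviations from mean: -0.8857, -1.4857, -1.5857, 3.3143, -2.0857, 2.7143, 0.0143
Numerator Σ_{t=1}^{6}(z_t−z̄)(z_{t+1}−z̄) = -14.1188
Denominator Σ(z_t−z̄)² = 28.2086
r_1 = -14.1188 / 28.2086 = -0.501

-0.501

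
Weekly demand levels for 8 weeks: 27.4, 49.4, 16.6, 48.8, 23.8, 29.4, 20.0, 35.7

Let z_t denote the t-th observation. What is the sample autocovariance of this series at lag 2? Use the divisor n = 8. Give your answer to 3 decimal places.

Mean z̄ = (27.4 + 49.4 + 16.6 + 48.8 + 23.8 + 29.4 + 20.0 + 35.7)/8 = 31.3875
Σ_{t=1}^{6}(z_t−z̄)(z_{t+2}−z̄) = 528.0322
γ_2 = 528.0322 / 8 = 66.004

66.004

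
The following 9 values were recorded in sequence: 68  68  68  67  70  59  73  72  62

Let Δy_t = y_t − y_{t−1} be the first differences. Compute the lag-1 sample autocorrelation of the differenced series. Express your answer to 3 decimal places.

-0.452

First differences Δy: 0, 0, -1, 3, -11, 14, -1, -10
Mean of differences = -0.7500
Numerator Σ(Δy_t−Δȳ)(Δy_{t+1}−Δȳ) = -191.5625
Denominator Σ(Δy_t−Δȳ)² = 423.5000
r_1(Δy) = -191.5625 / 423.5000 = -0.452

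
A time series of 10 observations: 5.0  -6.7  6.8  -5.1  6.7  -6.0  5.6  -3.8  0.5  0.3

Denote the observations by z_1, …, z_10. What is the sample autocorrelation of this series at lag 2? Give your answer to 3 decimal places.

0.764

Mean z̄ = (5.0 − 6.7 + 6.8 − 5.1 + 6.7 − 6.0 + 5.6 − 3.8 + 0.5 + 0.3)/10 = 0.3300
Numerator Σ_{t=1}^{8}(z_t−z̄)(z_{t+2}−z̄) = 204.7062
Denominator Σ(z_t−z̄)² = 268.0810
r_2 = 204.7062 / 268.0810 = 0.764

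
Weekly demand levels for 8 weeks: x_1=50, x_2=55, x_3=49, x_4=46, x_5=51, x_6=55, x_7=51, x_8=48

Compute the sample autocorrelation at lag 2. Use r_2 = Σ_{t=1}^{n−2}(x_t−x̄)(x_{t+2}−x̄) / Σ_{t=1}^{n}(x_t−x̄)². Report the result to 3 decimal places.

-0.736

Mean x̄ = (50 + 55 + 49 + 46 + 51 + 55 + 51 + 48)/8 = 50.6250
Deviations from mean: -0.6250, 4.3750, -1.6250, -4.6250, 0.3750, 4.3750, 0.3750, -2.6250
Numerator Σ_{t=1}^{6}(x_t−x̄)(x_{t+2}−x̄) = -51.4063
Denominator Σ(x_t−x̄)² = 69.8750
r_2 = -51.4063 / 69.8750 = -0.736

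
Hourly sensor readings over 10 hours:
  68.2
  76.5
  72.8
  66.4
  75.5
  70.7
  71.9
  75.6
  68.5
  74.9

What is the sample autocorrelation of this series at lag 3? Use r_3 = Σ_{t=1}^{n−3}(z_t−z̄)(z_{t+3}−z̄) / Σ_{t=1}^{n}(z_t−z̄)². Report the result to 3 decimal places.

0.471

Mean z̄ = (68.2 + 76.5 + 72.8 + 66.4 + 75.5 + 70.7 + 71.9 + 75.6 + 68.5 + 74.9)/10 = 72.1000
Σ(z_t−z̄)(z_{t+3}−z̄) = (22.2300) + (14.9600) + (-0.9800) + (1.1400) + (11.9000) + (5.0400) + (-0.5600) = 53.7300
Denominator Σ(z_t−z̄)² = 114.1600
r_3 = 53.7300 / 114.1600 = 0.471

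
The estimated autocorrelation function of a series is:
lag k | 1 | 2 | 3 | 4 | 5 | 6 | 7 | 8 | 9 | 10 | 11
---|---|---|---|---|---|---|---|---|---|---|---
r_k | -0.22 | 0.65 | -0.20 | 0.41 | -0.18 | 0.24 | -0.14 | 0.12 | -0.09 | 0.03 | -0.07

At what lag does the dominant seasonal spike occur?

The largest autocorrelation is r_2 = 0.65, with weaker echoes at lags 4 (0.41) and 6 (0.24); the remaining lags stay at or below 0.12.
The dominant spike at lag 2 indicates a seasonal period of 2.

2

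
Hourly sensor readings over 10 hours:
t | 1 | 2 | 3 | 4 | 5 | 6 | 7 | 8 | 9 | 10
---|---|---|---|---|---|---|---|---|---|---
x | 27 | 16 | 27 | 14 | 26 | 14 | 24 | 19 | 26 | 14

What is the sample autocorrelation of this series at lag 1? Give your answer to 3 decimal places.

Mean x̄ = (27 + 16 + 27 + 14 + 26 + 14 + 24 + 19 + 26 + 14)/10 = 20.7000
Numerator Σ_{t=1}^{9}(x_t−x̄)(x_{t+1}−x̄) = -244.6900
Denominator Σ(x_t−x̄)² = 306.1000
r_1 = -244.6900 / 306.1000 = -0.799

-0.799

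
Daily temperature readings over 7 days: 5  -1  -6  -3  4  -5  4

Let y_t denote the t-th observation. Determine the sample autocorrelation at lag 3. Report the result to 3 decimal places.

-0.016

Mean ȳ = (5 − 1 − 6 − 3 + 4 − 5 + 4)/7 = -0.2857
Deviations from mean: 5.2857, -0.7143, -5.7143, -2.7143, 4.2857, -4.7143, 4.2857
Σ(y_t−ȳ)(y_{t+3}−ȳ) = (-14.3469) + (-3.0612) + (26.9388) + (-11.6327) = -2.1020
Denominator Σ(y_t−ȳ)² = 127.4286
r_3 = -2.1020 / 127.4286 = -0.016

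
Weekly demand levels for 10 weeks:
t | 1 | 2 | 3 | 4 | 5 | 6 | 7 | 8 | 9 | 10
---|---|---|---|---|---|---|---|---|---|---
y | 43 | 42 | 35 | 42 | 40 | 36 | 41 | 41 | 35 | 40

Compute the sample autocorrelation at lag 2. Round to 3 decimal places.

-0.376

Mean ȳ = (43 + 42 + 35 + 42 + 40 + 36 + 41 + 41 + 35 + 40)/10 = 39.5000
Numerator Σ_{t=1}^{8}(y_t−ȳ)(y_{t+2}−ȳ) = -31.0000
Denominator Σ(y_t−ȳ)² = 82.5000
r_2 = -31.0000 / 82.5000 = -0.376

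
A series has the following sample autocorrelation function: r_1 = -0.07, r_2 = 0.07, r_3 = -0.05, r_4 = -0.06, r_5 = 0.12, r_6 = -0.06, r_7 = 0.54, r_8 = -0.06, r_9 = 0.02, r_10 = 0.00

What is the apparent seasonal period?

The largest autocorrelation is r_7 = 0.54; the remaining lags stay at or below 0.12.
The dominant spike at lag 7 indicates a seasonal period of 7.

7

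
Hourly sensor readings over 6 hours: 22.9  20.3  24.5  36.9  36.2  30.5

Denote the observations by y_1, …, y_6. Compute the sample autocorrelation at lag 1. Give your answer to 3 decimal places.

0.503

Mean ȳ = (22.9 + 20.3 + 24.5 + 36.9 + 36.2 + 30.5)/6 = 28.5500
Deviations from mean: -5.6500, -8.2500, -4.0500, 8.3500, 7.6500, 1.9500
Σ(y_t−ȳ)(y_{t+1}−ȳ) = (46.6125) + (33.4125) + (-33.8175) + (63.8775) + (14.9175) = 125.0025
Denominator Σ(y_t−ȳ)² = 248.4350
r_1 = 125.0025 / 248.4350 = 0.503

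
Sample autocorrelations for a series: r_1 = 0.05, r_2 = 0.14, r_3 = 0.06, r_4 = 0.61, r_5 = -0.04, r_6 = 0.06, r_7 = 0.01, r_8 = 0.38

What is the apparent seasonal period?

The largest autocorrelation is r_4 = 0.61, with a weaker echo at lag 8 (0.38); the remaining lags stay at or below 0.14.
The dominant spike at lag 4 indicates a seasonal period of 4.

4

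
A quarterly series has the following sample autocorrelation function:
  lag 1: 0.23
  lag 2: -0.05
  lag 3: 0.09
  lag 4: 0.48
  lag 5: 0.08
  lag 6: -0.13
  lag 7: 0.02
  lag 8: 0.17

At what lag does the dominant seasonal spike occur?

4

The largest autocorrelation is r_4 = 0.48; the remaining lags stay at or below 0.23.
The dominant spike at lag 4 indicates a seasonal period of 4.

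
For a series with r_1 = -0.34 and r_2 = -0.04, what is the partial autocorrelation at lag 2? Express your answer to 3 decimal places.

φ_{22} = (r_2 − r_1²) / (1 − r_1²)
r_1² = (-0.34)² = 0.1156
Numerator = -0.04 − 0.1156 = -0.1556; denominator = 1 − 0.1156 = 0.8844
φ_{22} = -0.1556 / 0.8844 = -0.176

-0.176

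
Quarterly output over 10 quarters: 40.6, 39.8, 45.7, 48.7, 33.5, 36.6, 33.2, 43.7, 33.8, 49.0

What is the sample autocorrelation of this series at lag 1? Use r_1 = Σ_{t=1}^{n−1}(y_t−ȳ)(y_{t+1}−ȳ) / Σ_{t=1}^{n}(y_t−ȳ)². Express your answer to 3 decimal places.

Mean ȳ = (40.6 + 39.8 + 45.7 + 48.7 + 33.5 + 36.6 + 33.2 + 43.7 + 33.8 + 49.0)/10 = 40.4600
Numerator Σ_{t=1}^{9}(y_t−ȳ)(y_{t+1}−ȳ) = -64.8116
Denominator Σ(y_t−ȳ)² = 339.6440
r_1 = -64.8116 / 339.6440 = -0.191

-0.191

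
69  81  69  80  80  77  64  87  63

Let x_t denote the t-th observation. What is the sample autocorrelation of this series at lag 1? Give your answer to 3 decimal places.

Mean x̄ = (69 + 81 + 69 + 80 + 80 + 77 + 64 + 87 + 63)/9 = 74.4444
Numerator Σ_{t=1}^{8}(x_t−x̄)(x_{t+1}−x̄) = -358.0864
Denominator Σ(x_t−x̄)² = 568.2222
r_1 = -358.0864 / 568.2222 = -0.630

-0.630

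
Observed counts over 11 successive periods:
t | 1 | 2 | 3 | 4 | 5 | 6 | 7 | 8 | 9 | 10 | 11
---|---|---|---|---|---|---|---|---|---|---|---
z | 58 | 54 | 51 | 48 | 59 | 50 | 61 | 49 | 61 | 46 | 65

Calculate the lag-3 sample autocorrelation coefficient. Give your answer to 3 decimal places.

-0.538

Mean z̄ = (58 + 54 + 51 + 48 + 59 + 50 + 61 + 49 + 61 + 46 + 65)/11 = 54.7273
Numerator Σ_{t=1}^{8}(z_t−z̄)(z_{t+3}−z̄) = -217.4050
Denominator Σ(z_t−z̄)² = 404.1818
r_3 = -217.4050 / 404.1818 = -0.538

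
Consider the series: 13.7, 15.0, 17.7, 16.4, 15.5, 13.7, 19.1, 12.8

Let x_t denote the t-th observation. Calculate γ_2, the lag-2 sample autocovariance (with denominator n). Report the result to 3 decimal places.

Mean x̄ = (13.7 + 15.0 + 17.7 + 16.4 + 15.5 + 13.7 + 19.1 + 12.8)/8 = 15.4875
Deviations: -1.7875, -0.4875, 2.2125, 0.9125, 0.0125, -1.7875, 3.6125, -2.6875
Σ_{t=1}^{6}(x_t−x̄)(x_{t+2}−x̄) = -1.1541
γ_2 = -1.1541 / 8 = -0.144

-0.144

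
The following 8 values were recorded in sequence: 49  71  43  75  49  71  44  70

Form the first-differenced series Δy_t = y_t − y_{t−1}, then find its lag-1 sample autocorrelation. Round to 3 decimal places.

First differences Δy: 22, -28, 32, -26, 22, -27, 26
Mean of differences = 3.0000
Numerator Σ(Δy_t−Δȳ)(Δy_{t+1}−Δȳ) = -4140.0000
Denominator Σ(Δy_t−Δȳ)² = 4794.0000
r_1(Δy) = -4140.0000 / 4794.0000 = -0.864

-0.864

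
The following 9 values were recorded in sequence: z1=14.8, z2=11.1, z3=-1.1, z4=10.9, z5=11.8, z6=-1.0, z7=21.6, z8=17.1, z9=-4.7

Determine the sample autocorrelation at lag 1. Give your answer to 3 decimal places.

Mean z̄ = (14.8 + 11.1 − 1.1 + 10.9 + 11.8 − 1.0 + 21.6 + 17.1 − 4.7)/9 = 8.9444
Numerator Σ_{t=1}^{8}(z_t−z̄)(z_{t+1}−z̄) = -185.4020
Denominator Σ(z_t−z̄)² = 663.5422
r_1 = -185.4020 / 663.5422 = -0.279

-0.279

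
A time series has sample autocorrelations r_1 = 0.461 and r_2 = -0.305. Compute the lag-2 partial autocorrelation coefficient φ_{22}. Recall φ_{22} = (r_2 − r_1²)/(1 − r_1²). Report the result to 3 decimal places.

-0.657

φ_{22} = (r_2 − r_1²) / (1 − r_1²)
r_1² = (0.461)² = 0.212521
Numerator = -0.305 − 0.2125 = -0.5175; denominator = 1 − 0.2125 = 0.7875
φ_{22} = -0.5175 / 0.7875 = -0.657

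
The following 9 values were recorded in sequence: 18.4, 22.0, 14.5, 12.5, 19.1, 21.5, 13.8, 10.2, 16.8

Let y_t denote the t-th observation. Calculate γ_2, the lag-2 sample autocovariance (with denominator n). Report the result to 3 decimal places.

-10.033

Mean ȳ = (18.4 + 22.0 + 14.5 + 12.5 + 19.1 + 21.5 + 13.8 + 10.2 + 16.8)/9 = 16.5333
Σ_{t=1}^{7}(y_t−ȳ)(y_{t+2}−ȳ) = -90.2956
γ_2 = -90.2956 / 9 = -10.033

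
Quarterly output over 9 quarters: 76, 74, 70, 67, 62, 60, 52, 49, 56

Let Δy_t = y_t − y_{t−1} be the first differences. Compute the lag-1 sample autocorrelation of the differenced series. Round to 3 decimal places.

First differences Δy: -2, -4, -3, -5, -2, -8, -3, 7
Mean of differences = -2.5000
Numerator Σ(Δy_t−Δȳ)(Δy_{t+1}−Δȳ) = -4.7500
Denominator Σ(Δy_t−Δȳ)² = 130.0000
r_1(Δy) = -4.7500 / 130.0000 = -0.037

-0.037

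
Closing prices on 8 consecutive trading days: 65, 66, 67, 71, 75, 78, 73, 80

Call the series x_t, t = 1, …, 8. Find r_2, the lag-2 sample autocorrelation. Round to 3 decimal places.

0.323

Mean x̄ = (65 + 66 + 67 + 71 + 75 + 78 + 73 + 80)/8 = 71.8750
Deviations from mean: -6.8750, -5.8750, -4.8750, -0.8750, 3.1250, 6.1250, 1.1250, 8.1250
Numerator Σ_{t=1}^{6}(x_t−x̄)(x_{t+2}−x̄) = 71.3438
Denominator Σ(x_t−x̄)² = 220.8750
r_2 = 71.3438 / 220.8750 = 0.323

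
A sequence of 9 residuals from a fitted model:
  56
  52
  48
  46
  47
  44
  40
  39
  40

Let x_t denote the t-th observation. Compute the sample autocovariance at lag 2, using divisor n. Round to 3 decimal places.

7.199

Mean x̄ = (56 + 52 + 48 + 46 + 47 + 44 + 40 + 39 + 40)/9 = 45.7778
Σ_{t=1}^{7}(x_t−x̄)(x_{t+2}−x̄) = 64.7901
γ_2 = 64.7901 / 9 = 7.199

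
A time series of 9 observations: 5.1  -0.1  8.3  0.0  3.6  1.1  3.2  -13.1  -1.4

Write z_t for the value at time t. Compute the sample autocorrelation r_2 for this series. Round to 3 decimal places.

0.179

Mean z̄ = (5.1 − 0.1 + 8.3 + 0.0 + 3.6 + 1.1 + 3.2 − 13.1 − 1.4)/9 = 0.7444
Σ(z_t−z̄)(z_{t+2}−z̄) = (32.9086) + (0.6286) + (21.5753) + (-0.2647) + (7.0120) + (-4.9225) + (-5.2658) = 51.6716
Denominator Σ(z_t−z̄)² = 287.9022
r_2 = 51.6716 / 287.9022 = 0.179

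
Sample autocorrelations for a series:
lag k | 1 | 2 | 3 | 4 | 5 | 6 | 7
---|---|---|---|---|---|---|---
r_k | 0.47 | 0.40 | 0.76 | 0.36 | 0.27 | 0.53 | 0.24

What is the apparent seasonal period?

The largest autocorrelation is r_3 = 0.76, with a weaker echo at lag 6 (0.53); the remaining lags stay at or below 0.47. The elevated value at lag 1 (0.47), dropping to 0.40 at lag 2, reflects decaying short-term dependence rather than seasonality.
The dominant spike at lag 3 indicates a seasonal period of 3.

3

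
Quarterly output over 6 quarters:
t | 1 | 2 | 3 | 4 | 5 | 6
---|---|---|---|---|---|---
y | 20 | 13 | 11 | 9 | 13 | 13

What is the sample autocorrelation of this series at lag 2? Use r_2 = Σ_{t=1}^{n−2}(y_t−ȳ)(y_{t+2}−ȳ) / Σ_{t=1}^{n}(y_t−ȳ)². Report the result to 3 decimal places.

-0.190

Mean ȳ = (20 + 13 + 11 + 9 + 13 + 13)/6 = 13.1667
Deviations from mean: 6.8333, -0.1667, -2.1667, -4.1667, -0.1667, -0.1667
Σ(y_t−ȳ)(y_{t+2}−ȳ) = (-14.8056) + (0.6944) + (0.3611) + (0.6944) = -13.0556
Denominator Σ(y_t−ȳ)² = 68.8333
r_2 = -13.0556 / 68.8333 = -0.190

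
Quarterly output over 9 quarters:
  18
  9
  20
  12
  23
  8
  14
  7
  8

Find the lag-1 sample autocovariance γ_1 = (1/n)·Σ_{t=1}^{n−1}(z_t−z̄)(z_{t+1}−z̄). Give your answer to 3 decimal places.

-10.722

Mean z̄ = (18 + 9 + 20 + 12 + 23 + 8 + 14 + 7 + 8)/9 = 13.2222
Σ_{t=1}^{8}(z_t−z̄)(z_{t+1}−z̄) = -96.4938
γ_1 = -96.4938 / 9 = -10.722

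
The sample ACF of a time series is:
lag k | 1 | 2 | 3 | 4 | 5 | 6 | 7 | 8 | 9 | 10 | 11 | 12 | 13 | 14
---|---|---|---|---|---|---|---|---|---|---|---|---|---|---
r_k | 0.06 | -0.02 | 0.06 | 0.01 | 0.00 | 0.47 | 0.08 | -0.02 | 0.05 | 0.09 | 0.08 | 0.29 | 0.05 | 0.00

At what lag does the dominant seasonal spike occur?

The largest autocorrelation is r_6 = 0.47, with a weaker echo at lag 12 (0.29); the remaining lags stay at or below 0.09.
The dominant spike at lag 6 indicates a seasonal period of 6.

6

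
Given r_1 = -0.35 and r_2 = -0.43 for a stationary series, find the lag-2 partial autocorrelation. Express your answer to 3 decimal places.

φ_{22} = (r_2 − r_1²) / (1 − r_1²)
r_1² = (-0.35)² = 0.1225
Numerator = -0.43 − 0.1225 = -0.5525; denominator = 1 − 0.1225 = 0.8775
φ_{22} = -0.5525 / 0.8775 = -0.630

-0.630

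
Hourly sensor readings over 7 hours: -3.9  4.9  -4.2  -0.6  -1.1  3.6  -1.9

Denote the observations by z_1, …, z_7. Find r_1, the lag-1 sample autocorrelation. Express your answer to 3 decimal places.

Mean z̄ = (-3.9 + 4.9 − 4.2 − 0.6 − 1.1 + 3.6 − 1.9)/7 = -0.4571
Deviations from mean: -3.4429, 5.3571, -3.7429, -0.1429, -0.6429, 4.0571, -1.4429
Numerator Σ_{t=1}^{6}(z_t−z̄)(z_{t+1}−z̄) = -46.3304
Denominator Σ(z_t−z̄)² = 73.5371
r_1 = -46.3304 / 73.5371 = -0.630

-0.630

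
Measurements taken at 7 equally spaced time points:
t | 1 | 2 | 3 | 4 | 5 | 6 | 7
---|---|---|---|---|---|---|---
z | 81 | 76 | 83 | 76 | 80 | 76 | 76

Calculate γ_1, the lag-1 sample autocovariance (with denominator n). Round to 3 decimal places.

-4.338

Mean z̄ = (81 + 76 + 83 + 76 + 80 + 76 + 76)/7 = 78.2857
Deviations: 2.7143, -2.2857, 4.7143, -2.2857, 1.7143, -2.2857, -2.2857
Σ_{t=1}^{6}(z_t−z̄)(z_{t+1}−z̄) = -30.3673
γ_1 = -30.3673 / 7 = -4.338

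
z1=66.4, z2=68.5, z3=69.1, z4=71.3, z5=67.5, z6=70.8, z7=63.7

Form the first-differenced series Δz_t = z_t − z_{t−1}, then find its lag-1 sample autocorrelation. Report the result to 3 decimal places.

First differences Δz: 2.1, 0.6, 2.2, -3.8, 3.3, -7.1
Mean of differences = -0.4500
Numerator Σ(Δz_t−Δz̄)(Δz_{t+1}−Δz̄) = -40.9175
Denominator Σ(Δz_t−Δz̄)² = 84.1350
r_1(Δz) = -40.9175 / 84.1350 = -0.486

-0.486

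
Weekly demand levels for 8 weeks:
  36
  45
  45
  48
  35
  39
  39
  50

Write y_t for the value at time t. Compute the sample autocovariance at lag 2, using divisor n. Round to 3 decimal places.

-5.238

Mean ȳ = (36 + 45 + 45 + 48 + 35 + 39 + 39 + 50)/8 = 42.1250
Deviations: -6.1250, 2.8750, 2.8750, 5.8750, -7.1250, -3.1250, -3.1250, 7.8750
Σ_{t=1}^{6}(y_t−ȳ)(y_{t+2}−ȳ) = -41.9063
γ_2 = -41.9063 / 8 = -5.238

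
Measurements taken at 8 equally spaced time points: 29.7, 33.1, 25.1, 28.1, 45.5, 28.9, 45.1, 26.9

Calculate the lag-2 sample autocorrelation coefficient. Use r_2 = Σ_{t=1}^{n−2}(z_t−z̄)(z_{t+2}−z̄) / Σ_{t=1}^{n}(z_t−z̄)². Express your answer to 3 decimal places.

0.269

Mean z̄ = (29.7 + 33.1 + 25.1 + 28.1 + 45.5 + 28.9 + 45.1 + 26.9)/8 = 32.8000
Deviations from mean: -3.1000, 0.3000, -7.7000, -4.7000, 12.7000, -3.9000, 12.3000, -5.9000
Σ(z_t−z̄)(z_{t+2}−z̄) = (23.8700) + (-1.4100) + (-97.7900) + (18.3300) + (156.2100) + (23.0100) = 122.2200
Denominator Σ(z_t−z̄)² = 453.6800
r_2 = 122.2200 / 453.6800 = 0.269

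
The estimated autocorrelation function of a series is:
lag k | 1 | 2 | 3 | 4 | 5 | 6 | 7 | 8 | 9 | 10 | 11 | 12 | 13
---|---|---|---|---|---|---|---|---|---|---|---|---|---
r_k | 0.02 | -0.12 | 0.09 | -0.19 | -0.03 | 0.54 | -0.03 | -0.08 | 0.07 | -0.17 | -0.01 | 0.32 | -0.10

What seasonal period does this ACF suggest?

6

The largest autocorrelation is r_6 = 0.54, with a weaker echo at lag 12 (0.32); the remaining lags stay at or below 0.09.
The dominant spike at lag 6 indicates a seasonal period of 6.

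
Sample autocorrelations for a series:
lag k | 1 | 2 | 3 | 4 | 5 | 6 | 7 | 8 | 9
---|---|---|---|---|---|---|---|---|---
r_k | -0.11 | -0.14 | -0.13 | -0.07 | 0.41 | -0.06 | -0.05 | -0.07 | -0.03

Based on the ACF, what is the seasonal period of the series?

5

The largest autocorrelation is r_5 = 0.41; the remaining lags stay at or below -0.03.
The dominant spike at lag 5 indicates a seasonal period of 5.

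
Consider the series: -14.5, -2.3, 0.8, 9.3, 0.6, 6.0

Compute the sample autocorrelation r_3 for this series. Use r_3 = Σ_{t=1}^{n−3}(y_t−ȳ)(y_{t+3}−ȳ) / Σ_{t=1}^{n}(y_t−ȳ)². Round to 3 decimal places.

Mean ȳ = (-14.5 − 2.3 + 0.8 + 9.3 + 0.6 + 6.0)/6 = -0.0167
Σ(y_t−ȳ)(y_{t+3}−ȳ) = (-134.9364) + (-1.4081) + (4.9136) = -131.4308
Denominator Σ(y_t−ȳ)² = 339.0283
r_3 = -131.4308 / 339.0283 = -0.388

-0.388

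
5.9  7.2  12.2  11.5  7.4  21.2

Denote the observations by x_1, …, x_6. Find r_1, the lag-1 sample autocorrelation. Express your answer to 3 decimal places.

Mean x̄ = (5.9 + 7.2 + 12.2 + 11.5 + 7.4 + 21.2)/6 = 10.9000
Deviations from mean: -5.0000, -3.7000, 1.3000, 0.6000, -3.5000, 10.3000
Σ(x_t−x̄)(x_{t+1}−x̄) = (18.5000) + (-4.8100) + (0.7800) + (-2.1000) + (-36.0500) = -23.6800
Denominator Σ(x_t−x̄)² = 159.0800
r_1 = -23.6800 / 159.0800 = -0.149

-0.149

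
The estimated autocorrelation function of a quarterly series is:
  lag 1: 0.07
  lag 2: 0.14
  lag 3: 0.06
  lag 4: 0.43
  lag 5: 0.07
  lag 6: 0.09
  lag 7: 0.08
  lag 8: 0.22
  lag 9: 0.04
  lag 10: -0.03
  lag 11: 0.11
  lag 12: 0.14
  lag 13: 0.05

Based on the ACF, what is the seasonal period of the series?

4

The largest autocorrelation is r_4 = 0.43, with a weaker echo at lag 8 (0.22); the remaining lags stay at or below 0.14.
The dominant spike at lag 4 indicates a seasonal period of 4.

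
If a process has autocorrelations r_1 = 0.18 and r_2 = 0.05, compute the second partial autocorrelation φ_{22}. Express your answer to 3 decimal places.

0.018

φ_{22} = (r_2 − r_1²) / (1 − r_1²)
r_1² = (0.18)² = 0.0324
Numerator = 0.05 − 0.0324 = 0.0176; denominator = 1 − 0.0324 = 0.9676
φ_{22} = 0.0176 / 0.9676 = 0.018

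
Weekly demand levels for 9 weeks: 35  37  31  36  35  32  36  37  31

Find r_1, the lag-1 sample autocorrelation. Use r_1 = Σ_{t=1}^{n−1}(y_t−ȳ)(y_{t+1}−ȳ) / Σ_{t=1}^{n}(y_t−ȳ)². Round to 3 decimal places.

Mean ȳ = (35 + 37 + 31 + 36 + 35 + 32 + 36 + 37 + 31)/9 = 34.4444
Numerator Σ_{t=1}^{8}(y_t−ȳ)(y_{t+1}−ȳ) = -21.8642
Denominator Σ(y_t−ȳ)² = 48.2222
r_1 = -21.8642 / 48.2222 = -0.453

-0.453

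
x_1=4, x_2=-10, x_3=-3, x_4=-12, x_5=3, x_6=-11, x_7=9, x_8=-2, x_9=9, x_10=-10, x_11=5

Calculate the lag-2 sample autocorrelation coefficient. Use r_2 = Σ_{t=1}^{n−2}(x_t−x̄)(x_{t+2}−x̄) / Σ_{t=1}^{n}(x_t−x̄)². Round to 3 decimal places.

Mean x̄ = (4 − 10 − 3 − 12 + 3 − 11 + 9 − 2 + 9 − 10 + 5)/11 = -1.6364
Numerator Σ_{t=1}^{9}(x_t−x̄)(x_{t+2}−x̄) = 409.1901
Denominator Σ(x_t−x̄)² = 660.5455
r_2 = 409.1901 / 660.5455 = 0.619

0.619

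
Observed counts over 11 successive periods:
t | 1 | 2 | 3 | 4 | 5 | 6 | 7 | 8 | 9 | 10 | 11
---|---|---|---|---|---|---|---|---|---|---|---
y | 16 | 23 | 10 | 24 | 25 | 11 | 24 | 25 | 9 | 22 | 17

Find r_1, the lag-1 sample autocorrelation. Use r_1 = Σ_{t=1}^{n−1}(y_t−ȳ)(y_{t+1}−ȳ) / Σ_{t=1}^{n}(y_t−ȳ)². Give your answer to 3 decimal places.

Mean ȳ = (16 + 23 + 10 + 24 + 25 + 11 + 24 + 25 + 9 + 22 + 17)/11 = 18.7273
Numerator Σ_{t=1}^{10}(y_t−ȳ)(y_{t+1}−ȳ) = -216.5289
Denominator Σ(y_t−ȳ)² = 404.1818
r_1 = -216.5289 / 404.1818 = -0.536

-0.536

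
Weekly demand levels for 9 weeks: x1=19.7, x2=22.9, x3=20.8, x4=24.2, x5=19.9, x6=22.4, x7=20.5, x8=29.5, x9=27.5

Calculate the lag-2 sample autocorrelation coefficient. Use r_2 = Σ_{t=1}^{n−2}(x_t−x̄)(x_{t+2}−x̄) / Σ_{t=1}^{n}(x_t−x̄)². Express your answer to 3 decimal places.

0.064

Mean x̄ = (19.7 + 22.9 + 20.8 + 24.2 + 19.9 + 22.4 + 20.5 + 29.5 + 27.5)/9 = 23.0444
Σ(x_t−x̄)(x_{t+2}−x̄) = (7.5064) + (-0.1669) + (7.0575) + (-0.7447) + (8.0009) + (-4.1602) + (-11.3369) = 6.1560
Denominator Σ(x_t−x̄)² = 95.8822
r_2 = 6.1560 / 95.8822 = 0.064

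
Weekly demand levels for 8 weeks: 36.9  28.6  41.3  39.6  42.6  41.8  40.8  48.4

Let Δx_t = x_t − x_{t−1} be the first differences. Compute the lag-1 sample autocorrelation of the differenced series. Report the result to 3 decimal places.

First differences Δx: -8.3, 12.7, -1.7, 3.0, -0.8, -1.0, 7.6
Mean of differences = 1.6429
Numerator Σ(Δx_t−Δx̄)(Δx_{t+1}−Δx̄) = -164.0418
Denominator Σ(Δx_t−Δx̄)² = 282.5771
r_1(Δx) = -164.0418 / 282.5771 = -0.581

-0.581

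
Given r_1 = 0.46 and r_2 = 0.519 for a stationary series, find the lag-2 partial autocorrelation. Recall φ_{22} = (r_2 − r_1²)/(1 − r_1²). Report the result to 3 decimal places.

0.390

φ_{22} = (r_2 − r_1²) / (1 − r_1²)
r_1² = (0.46)² = 0.2116
Numerator = 0.519 − 0.2116 = 0.3074; denominator = 1 − 0.2116 = 0.7884
φ_{22} = 0.3074 / 0.7884 = 0.390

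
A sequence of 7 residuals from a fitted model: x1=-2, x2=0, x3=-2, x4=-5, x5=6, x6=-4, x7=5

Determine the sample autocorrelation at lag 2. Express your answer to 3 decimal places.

Mean x̄ = (-2 + 0 − 2 − 5 + 6 − 4 + 5)/7 = -0.2857
Deviations from mean: -1.7143, 0.2857, -1.7143, -4.7143, 6.2857, -3.7143, 5.2857
Σ(x_t−x̄)(x_{t+2}−x̄) = (2.9388) + (-1.3469) + (-10.7755) + (17.5102) + (33.2245) = 41.5510
Denominator Σ(x_t−x̄)² = 109.4286
r_2 = 41.5510 / 109.4286 = 0.380

0.380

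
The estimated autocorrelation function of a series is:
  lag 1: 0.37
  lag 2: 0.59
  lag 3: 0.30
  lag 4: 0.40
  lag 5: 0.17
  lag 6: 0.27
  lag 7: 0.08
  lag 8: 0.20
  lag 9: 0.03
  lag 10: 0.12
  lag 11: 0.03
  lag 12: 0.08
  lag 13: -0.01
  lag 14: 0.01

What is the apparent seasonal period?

2

The largest autocorrelation is r_2 = 0.59, with a weaker echo at lag 4 (0.40); the remaining lags stay at or below 0.37.
The dominant spike at lag 2 indicates a seasonal period of 2.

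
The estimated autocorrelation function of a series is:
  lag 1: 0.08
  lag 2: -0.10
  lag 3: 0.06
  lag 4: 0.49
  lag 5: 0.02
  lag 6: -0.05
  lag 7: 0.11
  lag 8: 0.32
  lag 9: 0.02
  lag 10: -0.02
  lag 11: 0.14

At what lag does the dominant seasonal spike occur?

4

The largest autocorrelation is r_4 = 0.49, with a weaker echo at lag 8 (0.32); the remaining lags stay at or below 0.14.
The dominant spike at lag 4 indicates a seasonal period of 4.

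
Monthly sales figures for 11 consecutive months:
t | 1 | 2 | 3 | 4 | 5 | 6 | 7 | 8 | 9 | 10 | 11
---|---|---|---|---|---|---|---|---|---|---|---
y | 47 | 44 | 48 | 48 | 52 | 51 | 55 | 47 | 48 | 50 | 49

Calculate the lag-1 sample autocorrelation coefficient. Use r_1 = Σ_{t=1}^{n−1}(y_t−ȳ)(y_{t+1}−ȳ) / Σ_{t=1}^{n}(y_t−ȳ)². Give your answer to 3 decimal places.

Mean ȳ = (47 + 44 + 48 + 48 + 52 + 51 + 55 + 47 + 48 + 50 + 49)/11 = 49.0000
Numerator Σ_{t=1}^{10}(y_t−ȳ)(y_{t+1}−ȳ) = 20.0000
Denominator Σ(y_t−ȳ)² = 86.0000
r_1 = 20.0000 / 86.0000 = 0.233

0.233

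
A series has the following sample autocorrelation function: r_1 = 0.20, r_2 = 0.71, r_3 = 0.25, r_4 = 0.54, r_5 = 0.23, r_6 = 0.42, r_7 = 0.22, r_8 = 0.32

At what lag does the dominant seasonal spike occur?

The largest autocorrelation is r_2 = 0.71, with weaker echoes at lags 4 (0.54), 6 (0.42) and 8 (0.32); the remaining lags stay at or below 0.25.
The dominant spike at lag 2 indicates a seasonal period of 2.

2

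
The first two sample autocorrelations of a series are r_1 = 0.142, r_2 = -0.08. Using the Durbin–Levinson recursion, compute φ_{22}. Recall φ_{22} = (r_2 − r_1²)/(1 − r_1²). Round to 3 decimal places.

φ_{22} = (r_2 − r_1²) / (1 − r_1²)
r_1² = (0.142)² = 0.020164
Numerator = -0.08 − 0.0202 = -0.1002; denominator = 1 − 0.0202 = 0.9798
φ_{22} = -0.1002 / 0.9798 = -0.102

-0.102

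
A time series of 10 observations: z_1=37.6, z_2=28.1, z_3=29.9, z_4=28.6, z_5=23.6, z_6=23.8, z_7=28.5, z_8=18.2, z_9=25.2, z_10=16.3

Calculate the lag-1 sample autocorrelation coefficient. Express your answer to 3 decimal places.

0.092

Mean z̄ = (37.6 + 28.1 + 29.9 + 28.6 + 23.6 + 23.8 + 28.5 + 18.2 + 25.2 + 16.3)/10 = 25.9800
Numerator Σ_{t=1}^{9}(z_t−z̄)(z_{t+1}−z̄) = 30.6876
Denominator Σ(z_t−z̄)² = 333.3560
r_1 = 30.6876 / 333.3560 = 0.092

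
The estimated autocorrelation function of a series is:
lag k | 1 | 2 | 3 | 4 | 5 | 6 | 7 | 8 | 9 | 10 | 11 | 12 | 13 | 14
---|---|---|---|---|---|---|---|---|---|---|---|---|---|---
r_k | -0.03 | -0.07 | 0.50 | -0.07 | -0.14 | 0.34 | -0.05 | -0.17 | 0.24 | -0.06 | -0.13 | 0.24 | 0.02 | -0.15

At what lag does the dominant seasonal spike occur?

3

The largest autocorrelation is r_3 = 0.50, with weaker echoes at lags 6 (0.34), 9 (0.24) and 12 (0.24); the remaining lags stay at or below 0.02.
The dominant spike at lag 3 indicates a seasonal period of 3.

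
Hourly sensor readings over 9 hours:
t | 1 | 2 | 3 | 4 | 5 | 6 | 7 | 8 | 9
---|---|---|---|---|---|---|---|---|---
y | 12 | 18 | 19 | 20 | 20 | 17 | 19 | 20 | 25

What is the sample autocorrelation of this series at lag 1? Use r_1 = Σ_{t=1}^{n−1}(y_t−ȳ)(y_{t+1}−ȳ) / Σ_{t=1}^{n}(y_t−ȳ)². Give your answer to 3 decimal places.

Mean ȳ = (12 + 18 + 19 + 20 + 20 + 17 + 19 + 20 + 25)/9 = 18.8889
Numerator Σ_{t=1}^{8}(y_t−ȳ)(y_{t+1}−ȳ) = 11.9877
Denominator Σ(y_t−ȳ)² = 92.8889
r_1 = 11.9877 / 92.8889 = 0.129

0.129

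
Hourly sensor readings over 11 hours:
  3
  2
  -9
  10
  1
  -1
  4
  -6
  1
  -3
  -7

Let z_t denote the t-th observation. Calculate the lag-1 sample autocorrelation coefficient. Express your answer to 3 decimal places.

-0.360

Mean z̄ = (3 + 2 − 9 + 10 + 1 − 1 + 4 − 6 + 1 − 3 − 7)/11 = -0.4545
Numerator Σ_{t=1}^{10}(z_t−z̄)(z_{t+1}−z̄) = -109.6612
Denominator Σ(z_t−z̄)² = 304.7273
r_1 = -109.6612 / 304.7273 = -0.360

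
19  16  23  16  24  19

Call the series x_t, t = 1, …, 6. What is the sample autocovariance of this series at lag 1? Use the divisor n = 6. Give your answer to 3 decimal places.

-6.792

Mean x̄ = (19 + 16 + 23 + 16 + 24 + 19)/6 = 19.5000
Deviations: -0.5000, -3.5000, 3.5000, -3.5000, 4.5000, -0.5000
Σ_{t=1}^{5}(x_t−x̄)(x_{t+1}−x̄) = -40.7500
γ_1 = -40.7500 / 6 = -6.792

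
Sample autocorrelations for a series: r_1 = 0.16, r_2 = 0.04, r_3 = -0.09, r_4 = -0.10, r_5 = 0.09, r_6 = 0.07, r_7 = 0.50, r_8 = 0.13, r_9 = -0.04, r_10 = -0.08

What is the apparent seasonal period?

7

The largest autocorrelation is r_7 = 0.50; the remaining lags stay at or below 0.16.
The dominant spike at lag 7 indicates a seasonal period of 7.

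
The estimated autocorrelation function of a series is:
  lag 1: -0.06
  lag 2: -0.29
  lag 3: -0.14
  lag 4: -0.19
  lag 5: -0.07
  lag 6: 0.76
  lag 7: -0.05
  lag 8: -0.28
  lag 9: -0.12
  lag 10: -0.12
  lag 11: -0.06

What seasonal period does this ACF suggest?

6

The largest autocorrelation is r_6 = 0.76; the remaining lags stay at or below -0.05.
The dominant spike at lag 6 indicates a seasonal period of 6.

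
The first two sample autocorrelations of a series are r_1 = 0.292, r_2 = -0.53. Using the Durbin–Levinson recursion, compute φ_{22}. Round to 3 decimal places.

-0.673

φ_{22} = (r_2 − r_1²) / (1 − r_1²)
r_1² = (0.292)² = 0.085264
Numerator = -0.53 − 0.0853 = -0.6153; denominator = 1 − 0.0853 = 0.9147
φ_{22} = -0.6153 / 0.9147 = -0.673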